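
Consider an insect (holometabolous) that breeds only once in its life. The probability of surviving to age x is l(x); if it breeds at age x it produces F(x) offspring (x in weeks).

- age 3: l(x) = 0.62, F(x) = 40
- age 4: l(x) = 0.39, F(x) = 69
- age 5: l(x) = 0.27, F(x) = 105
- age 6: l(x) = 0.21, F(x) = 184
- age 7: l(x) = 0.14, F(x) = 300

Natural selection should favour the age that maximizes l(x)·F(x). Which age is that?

Expected offspring if breeding at age x = l(x) × F(x):
  age 3: 0.62 × 40 = 24.800
  age 4: 0.39 × 69 = 26.910
  age 5: 0.27 × 105 = 28.350
  age 6: 0.21 × 184 = 38.640
  age 7: 0.14 × 300 = 42.000
Maximum at age 7 (42.000).

7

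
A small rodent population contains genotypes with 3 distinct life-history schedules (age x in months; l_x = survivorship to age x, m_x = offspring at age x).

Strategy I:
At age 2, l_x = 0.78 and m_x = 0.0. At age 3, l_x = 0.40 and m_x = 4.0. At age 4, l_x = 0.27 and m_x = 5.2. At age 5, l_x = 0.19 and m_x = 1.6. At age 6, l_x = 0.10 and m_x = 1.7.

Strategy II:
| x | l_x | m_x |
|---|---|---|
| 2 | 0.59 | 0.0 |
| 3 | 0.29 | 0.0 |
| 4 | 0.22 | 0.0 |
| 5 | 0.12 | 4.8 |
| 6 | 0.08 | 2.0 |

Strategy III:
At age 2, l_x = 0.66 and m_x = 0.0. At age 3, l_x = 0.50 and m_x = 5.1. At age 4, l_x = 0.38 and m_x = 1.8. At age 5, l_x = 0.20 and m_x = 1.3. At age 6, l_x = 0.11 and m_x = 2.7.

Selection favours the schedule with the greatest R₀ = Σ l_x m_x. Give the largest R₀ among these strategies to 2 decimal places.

Strategy I: R₀ = 0.78×0.0 + 0.40×4.0 + 0.27×5.2 + 0.19×1.6 + 0.10×1.7 = 3.4780
Strategy II: R₀ = 0.59×0.0 + 0.29×0.0 + 0.22×0.0 + 0.12×4.8 + 0.08×2.0 = 0.7360
Strategy III: R₀ = 0.66×0.0 + 0.50×5.1 + 0.38×1.8 + 0.20×1.3 + 0.11×2.7 = 3.7910
Highest R₀: strategy III with 3.7910.

3.79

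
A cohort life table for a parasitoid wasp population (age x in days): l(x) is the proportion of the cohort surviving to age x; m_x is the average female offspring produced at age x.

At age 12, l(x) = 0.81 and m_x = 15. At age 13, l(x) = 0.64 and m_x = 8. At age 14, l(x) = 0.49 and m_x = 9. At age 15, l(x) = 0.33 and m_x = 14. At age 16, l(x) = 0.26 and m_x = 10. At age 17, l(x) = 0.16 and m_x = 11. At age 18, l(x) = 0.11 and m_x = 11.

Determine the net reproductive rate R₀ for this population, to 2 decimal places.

R₀ = Σ l(x) m_x:
  age 12: 0.81 × 15 = 12.1500
  age 13: 0.64 × 8 = 5.1200
  age 14: 0.49 × 9 = 4.4100
  age 15: 0.33 × 14 = 4.6200
  age 16: 0.26 × 10 = 2.6000
  age 17: 0.16 × 11 = 1.7600
  age 18: 0.11 × 11 = 1.2100
R₀ = 12.1500 + 5.1200 + 4.4100 + 4.6200 + 2.6000 + 1.7600 + 1.2100 = 31.8700

31.87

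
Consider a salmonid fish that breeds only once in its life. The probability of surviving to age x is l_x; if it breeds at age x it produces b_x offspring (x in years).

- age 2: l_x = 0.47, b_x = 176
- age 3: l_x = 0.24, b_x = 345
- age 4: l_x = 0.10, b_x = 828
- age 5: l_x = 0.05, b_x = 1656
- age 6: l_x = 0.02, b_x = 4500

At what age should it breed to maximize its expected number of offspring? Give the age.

6

Expected offspring if breeding at age x = l_x × b_x:
  age 2: 0.47 × 176 = 82.720
  age 3: 0.24 × 345 = 82.800
  age 4: 0.10 × 828 = 82.800
  age 5: 0.05 × 1656 = 82.800
  age 6: 0.02 × 4500 = 90.000
Maximum at age 6 (90.000).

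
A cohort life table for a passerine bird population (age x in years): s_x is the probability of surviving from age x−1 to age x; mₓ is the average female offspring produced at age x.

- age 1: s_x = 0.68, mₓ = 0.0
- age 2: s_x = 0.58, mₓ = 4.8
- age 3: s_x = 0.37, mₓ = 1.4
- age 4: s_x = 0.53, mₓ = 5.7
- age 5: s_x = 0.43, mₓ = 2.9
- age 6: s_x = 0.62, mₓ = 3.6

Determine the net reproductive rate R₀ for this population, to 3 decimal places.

Survivorship from birth: l_x = s_1·s_2·…·s_x.
  l_1 = 0.68000
  l_2 = 0.39440
  l_3 = 0.14593
  l_4 = 0.07734
  l_5 = 0.03326
  l_6 = 0.02062
R₀ = Σ l_x mₓ:
  age 1: 0.68000 × 0.0 = 0.0000
  age 2: 0.39440 × 4.8 = 1.8931
  age 3: 0.14593 × 1.4 = 0.2043
  age 4: 0.07734 × 5.7 = 0.4408
  age 5: 0.03326 × 2.9 = 0.0965
  age 6: 0.02062 × 3.6 = 0.0742
R₀ = 0.0000 + 1.8931 + 0.2043 + 0.4408 + 0.0965 + 0.0742 = 2.7089

2.709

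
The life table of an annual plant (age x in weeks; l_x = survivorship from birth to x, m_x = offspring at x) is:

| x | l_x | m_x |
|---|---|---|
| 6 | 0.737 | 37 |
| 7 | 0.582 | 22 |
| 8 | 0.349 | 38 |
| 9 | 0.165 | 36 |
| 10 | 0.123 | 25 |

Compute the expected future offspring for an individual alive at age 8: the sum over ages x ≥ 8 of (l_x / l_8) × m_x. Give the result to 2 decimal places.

63.83

l_8 = 0.349. Conditional survival from age 8 to x is l_x / l_8.
  x=8: (0.349/0.349) × 38 = 38.0000
  x=9: (0.165/0.349) × 36 = 17.0201
  x=10: (0.123/0.349) × 25 = 8.8109
Sum = 38.0000 + 17.0201 + 8.8109 = 63.8309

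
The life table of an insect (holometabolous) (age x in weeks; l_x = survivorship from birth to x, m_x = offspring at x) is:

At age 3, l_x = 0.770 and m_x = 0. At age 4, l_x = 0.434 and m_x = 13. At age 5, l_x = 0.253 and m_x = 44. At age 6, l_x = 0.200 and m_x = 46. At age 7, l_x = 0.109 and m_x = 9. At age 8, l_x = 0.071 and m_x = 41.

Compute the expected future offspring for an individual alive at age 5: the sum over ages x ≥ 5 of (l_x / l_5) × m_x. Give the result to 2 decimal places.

95.75

l_5 = 0.253. Conditional survival from age 5 to x is l_x / l_5.
  x=5: (0.253/0.253) × 44 = 44.0000
  x=6: (0.200/0.253) × 46 = 36.3636
  x=7: (0.109/0.253) × 9 = 3.8775
  x=8: (0.071/0.253) × 41 = 11.5059
Sum = 44.0000 + 36.3636 + 3.8775 + 11.5059 = 95.7470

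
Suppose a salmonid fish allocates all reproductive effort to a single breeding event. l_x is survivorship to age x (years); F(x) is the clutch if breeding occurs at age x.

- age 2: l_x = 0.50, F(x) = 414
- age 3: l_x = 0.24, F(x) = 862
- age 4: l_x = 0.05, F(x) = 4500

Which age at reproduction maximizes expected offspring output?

4

Expected offspring if breeding at age x = l_x × F(x):
  age 2: 0.50 × 414 = 207.000
  age 3: 0.24 × 862 = 206.880
  age 4: 0.05 × 4500 = 225.000
Maximum at age 4 (225.000).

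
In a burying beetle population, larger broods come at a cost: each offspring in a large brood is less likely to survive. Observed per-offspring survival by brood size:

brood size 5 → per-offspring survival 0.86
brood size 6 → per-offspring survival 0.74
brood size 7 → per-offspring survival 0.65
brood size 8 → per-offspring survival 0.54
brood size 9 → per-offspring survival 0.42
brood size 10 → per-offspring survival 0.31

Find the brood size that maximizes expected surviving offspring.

7

Expected surviving offspring = c × s(c):
  c=5: 5 × 0.86 = 4.300
  c=6: 6 × 0.74 = 4.440
  c=7: 7 × 0.65 = 4.550
  c=8: 8 × 0.54 = 4.320
  c=9: 9 × 0.42 = 3.780
  c=10: 10 × 0.31 = 3.100
Maximum at c = 7 (4.550 surviving offspring).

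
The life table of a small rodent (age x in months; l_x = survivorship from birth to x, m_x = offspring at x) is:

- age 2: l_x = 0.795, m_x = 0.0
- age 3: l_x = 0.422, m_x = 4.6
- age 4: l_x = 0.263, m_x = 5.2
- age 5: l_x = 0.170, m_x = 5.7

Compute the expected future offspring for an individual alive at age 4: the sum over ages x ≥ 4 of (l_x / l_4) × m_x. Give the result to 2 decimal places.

l_4 = 0.263. Conditional survival from age 4 to x is l_x / l_4.
  x=4: (0.263/0.263) × 5.2 = 5.2000
  x=5: (0.170/0.263) × 5.7 = 3.6844
Sum = 5.2000 + 3.6844 = 8.8844

8.88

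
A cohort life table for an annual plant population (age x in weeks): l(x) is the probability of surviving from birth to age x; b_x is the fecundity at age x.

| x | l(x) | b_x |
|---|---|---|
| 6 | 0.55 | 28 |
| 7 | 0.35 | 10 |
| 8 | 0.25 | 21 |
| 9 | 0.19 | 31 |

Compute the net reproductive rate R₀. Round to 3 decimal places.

30.040

R₀ = Σ l(x) b_x:
  age 6: 0.55 × 28 = 15.4000
  age 7: 0.35 × 10 = 3.5000
  age 8: 0.25 × 21 = 5.2500
  age 9: 0.19 × 31 = 5.8900
R₀ = 15.4000 + 3.5000 + 5.2500 + 5.8900 = 30.0400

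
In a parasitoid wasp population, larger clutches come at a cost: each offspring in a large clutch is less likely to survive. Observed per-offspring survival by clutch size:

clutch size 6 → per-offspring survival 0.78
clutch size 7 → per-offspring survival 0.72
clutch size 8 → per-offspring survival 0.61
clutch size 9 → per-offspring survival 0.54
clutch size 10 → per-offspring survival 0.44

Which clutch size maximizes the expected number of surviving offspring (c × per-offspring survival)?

7

Expected surviving offspring = c × s(c):
  c=6: 6 × 0.78 = 4.680
  c=7: 7 × 0.72 = 5.040
  c=8: 8 × 0.61 = 4.880
  c=9: 9 × 0.54 = 4.860
  c=10: 10 × 0.44 = 4.400
Maximum at c = 7 (5.040 surviving offspring).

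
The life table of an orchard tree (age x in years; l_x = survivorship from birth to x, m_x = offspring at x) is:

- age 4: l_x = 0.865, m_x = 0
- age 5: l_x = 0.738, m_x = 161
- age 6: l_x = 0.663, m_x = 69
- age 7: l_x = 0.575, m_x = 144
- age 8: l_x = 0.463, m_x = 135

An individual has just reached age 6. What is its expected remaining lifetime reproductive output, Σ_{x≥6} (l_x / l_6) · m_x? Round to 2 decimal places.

288.16

l_6 = 0.663. Conditional survival from age 6 to x is l_x / l_6.
  x=6: (0.663/0.663) × 69 = 69.0000
  x=7: (0.575/0.663) × 144 = 124.8869
  x=8: (0.463/0.663) × 135 = 94.2760
Sum = 69.0000 + 124.8869 + 94.2760 = 288.1629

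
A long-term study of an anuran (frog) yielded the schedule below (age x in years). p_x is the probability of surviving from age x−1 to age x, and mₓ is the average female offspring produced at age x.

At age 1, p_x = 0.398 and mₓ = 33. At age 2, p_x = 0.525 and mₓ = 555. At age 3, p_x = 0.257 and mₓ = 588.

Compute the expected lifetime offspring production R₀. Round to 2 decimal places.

Survivorship from birth: l_x = p_1·p_2·…·p_x.
  l_1 = 0.39800
  l_2 = 0.20895
  l_3 = 0.05370
R₀ = Σ l_x mₓ:
  age 1: 0.39800 × 33 = 13.1340
  age 2: 0.20895 × 555 = 115.9672
  age 3: 0.05370 × 588 = 31.5756
R₀ = 13.1340 + 115.9672 + 31.5756 = 160.6769

160.68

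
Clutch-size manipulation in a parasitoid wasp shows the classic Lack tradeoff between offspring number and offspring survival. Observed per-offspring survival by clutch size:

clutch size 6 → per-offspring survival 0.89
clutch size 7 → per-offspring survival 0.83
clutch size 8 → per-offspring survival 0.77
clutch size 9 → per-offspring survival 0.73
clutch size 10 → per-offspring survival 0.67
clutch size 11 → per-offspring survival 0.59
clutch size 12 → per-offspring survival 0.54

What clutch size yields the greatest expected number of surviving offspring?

Expected surviving offspring = c × s(c):
  c=6: 6 × 0.89 = 5.340
  c=7: 7 × 0.83 = 5.810
  c=8: 8 × 0.77 = 6.160
  c=9: 9 × 0.73 = 6.570
  c=10: 10 × 0.67 = 6.700
  c=11: 11 × 0.59 = 6.490
  c=12: 12 × 0.54 = 6.480
Maximum at c = 10 (6.700 surviving offspring).

10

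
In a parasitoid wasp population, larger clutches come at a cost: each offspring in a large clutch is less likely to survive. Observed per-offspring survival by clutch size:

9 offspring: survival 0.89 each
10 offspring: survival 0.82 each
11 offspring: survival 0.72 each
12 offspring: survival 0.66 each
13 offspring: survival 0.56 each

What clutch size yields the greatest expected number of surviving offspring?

Expected surviving offspring = c × s(c):
  c=9: 9 × 0.89 = 8.010
  c=10: 10 × 0.82 = 8.200
  c=11: 11 × 0.72 = 7.920
  c=12: 12 × 0.66 = 7.920
  c=13: 13 × 0.56 = 7.280
Maximum at c = 10 (8.200 surviving offspring).

10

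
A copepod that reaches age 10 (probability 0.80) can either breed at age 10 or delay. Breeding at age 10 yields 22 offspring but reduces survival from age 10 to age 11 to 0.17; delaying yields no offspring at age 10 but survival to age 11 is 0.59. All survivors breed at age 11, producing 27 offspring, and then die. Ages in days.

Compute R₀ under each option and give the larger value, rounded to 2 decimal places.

21.27

breed at age 10: R₀ = 0.80 × (22 + 0.17 × 27) = 0.80 × 26.5900 = 21.2720
delay to age 11: R₀ = 0.80 × (0.59 × 27) = 0.80 × 15.9300 = 12.7440
Higher: breed at age 10 (21.2720).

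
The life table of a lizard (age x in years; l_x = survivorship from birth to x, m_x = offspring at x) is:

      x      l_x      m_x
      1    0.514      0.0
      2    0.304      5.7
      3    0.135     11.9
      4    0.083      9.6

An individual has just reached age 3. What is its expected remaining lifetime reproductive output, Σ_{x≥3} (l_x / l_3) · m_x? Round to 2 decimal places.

l_3 = 0.135. Conditional survival from age 3 to x is l_x / l_3.
  x=3: (0.135/0.135) × 11.9 = 11.9000
  x=4: (0.083/0.135) × 9.6 = 5.9022
Sum = 11.9000 + 5.9022 = 17.8022

17.80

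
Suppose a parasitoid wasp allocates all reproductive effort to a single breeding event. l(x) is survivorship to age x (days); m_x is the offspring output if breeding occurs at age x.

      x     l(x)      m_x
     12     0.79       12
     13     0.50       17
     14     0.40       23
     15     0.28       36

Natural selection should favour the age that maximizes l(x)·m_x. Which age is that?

Expected offspring if breeding at age x = l(x) × m_x:
  age 12: 0.79 × 12 = 9.480
  age 13: 0.50 × 17 = 8.500
  age 14: 0.40 × 23 = 9.200
  age 15: 0.28 × 36 = 10.080
Maximum at age 15 (10.080).

15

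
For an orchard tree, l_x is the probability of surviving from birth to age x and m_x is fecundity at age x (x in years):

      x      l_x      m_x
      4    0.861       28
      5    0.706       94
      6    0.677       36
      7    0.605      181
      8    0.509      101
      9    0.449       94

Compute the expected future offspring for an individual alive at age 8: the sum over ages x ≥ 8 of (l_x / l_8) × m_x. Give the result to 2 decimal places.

l_8 = 0.509. Conditional survival from age 8 to x is l_x / l_8.
  x=8: (0.509/0.509) × 101 = 101.0000
  x=9: (0.449/0.509) × 94 = 82.9194
Sum = 101.0000 + 82.9194 = 183.9194

183.92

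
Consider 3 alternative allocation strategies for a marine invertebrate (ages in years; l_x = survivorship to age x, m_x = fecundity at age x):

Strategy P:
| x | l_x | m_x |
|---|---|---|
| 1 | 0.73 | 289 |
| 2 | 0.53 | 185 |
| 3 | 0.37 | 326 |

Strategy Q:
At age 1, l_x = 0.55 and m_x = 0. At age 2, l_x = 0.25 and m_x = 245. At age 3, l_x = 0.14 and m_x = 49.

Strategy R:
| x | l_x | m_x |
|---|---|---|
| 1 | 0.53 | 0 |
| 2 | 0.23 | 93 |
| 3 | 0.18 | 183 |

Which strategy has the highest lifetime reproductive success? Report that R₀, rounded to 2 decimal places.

Strategy P: R₀ = 0.73×289 + 0.53×185 + 0.37×326 = 429.6400
Strategy Q: R₀ = 0.55×0 + 0.25×245 + 0.14×49 = 68.1100
Strategy R: R₀ = 0.53×0 + 0.23×93 + 0.18×183 = 54.3300
Highest R₀: strategy P with 429.6400.

429.64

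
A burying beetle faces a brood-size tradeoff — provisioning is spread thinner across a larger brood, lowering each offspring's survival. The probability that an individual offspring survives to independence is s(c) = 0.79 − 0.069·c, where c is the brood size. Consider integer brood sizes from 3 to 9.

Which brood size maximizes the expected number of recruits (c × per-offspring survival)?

6

Expected recruits = c × s(c):
  c=3: 3 × 0.583 = 1.749
  c=4: 4 × 0.514 = 2.056
  c=5: 5 × 0.445 = 2.225
  c=6: 6 × 0.376 = 2.256
  c=7: 7 × 0.307 = 2.149
  c=8: 8 × 0.238 = 1.904
  c=9: 9 × 0.169 = 1.521
Maximum at c = 6 (2.256 recruits).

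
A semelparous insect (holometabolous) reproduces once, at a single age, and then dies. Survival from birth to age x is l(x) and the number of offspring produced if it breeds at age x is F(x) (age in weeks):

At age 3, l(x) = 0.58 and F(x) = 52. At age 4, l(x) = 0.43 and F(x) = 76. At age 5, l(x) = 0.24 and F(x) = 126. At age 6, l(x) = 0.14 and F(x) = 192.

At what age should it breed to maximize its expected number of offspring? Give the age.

4

Expected offspring if breeding at age x = l(x) × F(x):
  age 3: 0.58 × 52 = 30.160
  age 4: 0.43 × 76 = 32.680
  age 5: 0.24 × 126 = 30.240
  age 6: 0.14 × 192 = 26.880
Maximum at age 4 (32.680).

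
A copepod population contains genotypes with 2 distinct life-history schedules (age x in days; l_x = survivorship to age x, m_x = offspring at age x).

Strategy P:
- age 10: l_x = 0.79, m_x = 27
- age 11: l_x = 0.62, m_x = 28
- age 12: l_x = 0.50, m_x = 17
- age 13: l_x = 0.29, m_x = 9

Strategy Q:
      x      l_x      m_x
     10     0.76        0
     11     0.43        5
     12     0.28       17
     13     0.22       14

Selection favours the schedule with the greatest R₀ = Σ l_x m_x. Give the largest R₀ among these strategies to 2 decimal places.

Strategy P: R₀ = 0.79×27 + 0.62×28 + 0.50×17 + 0.29×9 = 49.8000
Strategy Q: R₀ = 0.76×0 + 0.43×5 + 0.28×17 + 0.22×14 = 9.9900
Highest R₀: strategy P with 49.8000.

49.80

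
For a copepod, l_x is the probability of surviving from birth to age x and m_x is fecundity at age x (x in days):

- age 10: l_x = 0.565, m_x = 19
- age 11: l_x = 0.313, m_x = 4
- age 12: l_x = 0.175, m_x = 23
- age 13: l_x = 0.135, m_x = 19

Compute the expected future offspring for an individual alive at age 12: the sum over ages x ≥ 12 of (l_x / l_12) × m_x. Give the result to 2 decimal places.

37.66

l_12 = 0.175. Conditional survival from age 12 to x is l_x / l_12.
  x=12: (0.175/0.175) × 23 = 23.0000
  x=13: (0.135/0.175) × 19 = 14.6571
Sum = 23.0000 + 14.6571 = 37.6571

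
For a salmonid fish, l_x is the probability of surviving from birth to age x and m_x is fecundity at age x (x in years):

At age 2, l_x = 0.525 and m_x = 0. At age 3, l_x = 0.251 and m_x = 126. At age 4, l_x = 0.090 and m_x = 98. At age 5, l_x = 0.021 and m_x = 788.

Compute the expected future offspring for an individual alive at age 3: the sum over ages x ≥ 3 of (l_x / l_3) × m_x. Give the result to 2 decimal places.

227.07

l_3 = 0.251. Conditional survival from age 3 to x is l_x / l_3.
  x=3: (0.251/0.251) × 126 = 126.0000
  x=4: (0.090/0.251) × 98 = 35.1394
  x=5: (0.021/0.251) × 788 = 65.9283
Sum = 126.0000 + 35.1394 + 65.9283 = 227.0677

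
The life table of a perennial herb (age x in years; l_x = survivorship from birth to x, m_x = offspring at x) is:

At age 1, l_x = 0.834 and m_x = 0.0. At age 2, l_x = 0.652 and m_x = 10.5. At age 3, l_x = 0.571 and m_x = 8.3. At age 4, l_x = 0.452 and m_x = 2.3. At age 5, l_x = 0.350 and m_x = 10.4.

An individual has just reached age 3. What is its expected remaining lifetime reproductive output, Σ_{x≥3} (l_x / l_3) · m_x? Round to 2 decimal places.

l_3 = 0.571. Conditional survival from age 3 to x is l_x / l_3.
  x=3: (0.571/0.571) × 8.3 = 8.3000
  x=4: (0.452/0.571) × 2.3 = 1.8207
  x=5: (0.350/0.571) × 10.4 = 6.3748
Sum = 8.3000 + 1.8207 + 6.3748 = 16.4954

16.50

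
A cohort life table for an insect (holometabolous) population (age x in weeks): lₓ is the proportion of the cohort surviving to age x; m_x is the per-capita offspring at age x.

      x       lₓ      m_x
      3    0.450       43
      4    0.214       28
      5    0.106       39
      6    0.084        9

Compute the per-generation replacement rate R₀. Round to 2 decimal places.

R₀ = Σ lₓ m_x:
  age 3: 0.450 × 43 = 19.3500
  age 4: 0.214 × 28 = 5.9920
  age 5: 0.106 × 39 = 4.1340
  age 6: 0.084 × 9 = 0.7560
R₀ = 19.3500 + 5.9920 + 4.1340 + 0.7560 = 30.2320

30.23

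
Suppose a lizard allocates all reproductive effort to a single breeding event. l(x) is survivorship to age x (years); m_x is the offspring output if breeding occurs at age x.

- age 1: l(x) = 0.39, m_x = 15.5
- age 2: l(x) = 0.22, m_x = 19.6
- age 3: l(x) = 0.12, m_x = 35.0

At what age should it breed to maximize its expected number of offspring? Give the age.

Expected offspring if breeding at age x = l(x) × m_x:
  age 1: 0.39 × 15.5 = 6.045
  age 2: 0.22 × 19.6 = 4.312
  age 3: 0.12 × 35.0 = 4.200
Maximum at age 1 (6.045).

1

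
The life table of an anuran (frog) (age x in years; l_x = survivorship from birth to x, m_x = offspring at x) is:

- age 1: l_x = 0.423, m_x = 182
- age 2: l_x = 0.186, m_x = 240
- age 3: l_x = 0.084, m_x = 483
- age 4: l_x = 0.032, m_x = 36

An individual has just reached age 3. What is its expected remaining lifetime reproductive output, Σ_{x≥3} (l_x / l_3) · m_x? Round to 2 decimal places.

496.71

l_3 = 0.084. Conditional survival from age 3 to x is l_x / l_3.
  x=3: (0.084/0.084) × 483 = 483.0000
  x=4: (0.032/0.084) × 36 = 13.7143
Sum = 483.0000 + 13.7143 = 496.7143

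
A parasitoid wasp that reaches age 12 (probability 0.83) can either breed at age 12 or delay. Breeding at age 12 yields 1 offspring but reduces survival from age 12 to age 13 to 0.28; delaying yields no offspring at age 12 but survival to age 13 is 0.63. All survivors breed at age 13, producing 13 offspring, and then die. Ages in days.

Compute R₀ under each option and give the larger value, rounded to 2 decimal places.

breed at age 12: R₀ = 0.83 × (1 + 0.28 × 13) = 0.83 × 4.6400 = 3.8512
delay to age 13: R₀ = 0.83 × (0.63 × 13) = 0.83 × 8.1900 = 6.7977
Higher: delay to age 13 (6.7977).

6.80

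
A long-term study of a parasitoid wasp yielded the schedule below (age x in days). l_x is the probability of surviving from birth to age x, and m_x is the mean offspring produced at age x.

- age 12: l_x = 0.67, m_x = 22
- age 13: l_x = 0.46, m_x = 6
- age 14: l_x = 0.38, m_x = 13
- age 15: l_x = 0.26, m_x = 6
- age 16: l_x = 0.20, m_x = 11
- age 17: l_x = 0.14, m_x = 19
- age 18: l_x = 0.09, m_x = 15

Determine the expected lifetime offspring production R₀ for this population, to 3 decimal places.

R₀ = Σ l_x m_x:
  age 12: 0.67 × 22 = 14.7400
  age 13: 0.46 × 6 = 2.7600
  age 14: 0.38 × 13 = 4.9400
  age 15: 0.26 × 6 = 1.5600
  age 16: 0.20 × 11 = 2.2000
  age 17: 0.14 × 19 = 2.6600
  age 18: 0.09 × 15 = 1.3500
R₀ = 14.7400 + 2.7600 + 4.9400 + 1.5600 + 2.2000 + 2.6600 + 1.3500 = 30.2100

30.210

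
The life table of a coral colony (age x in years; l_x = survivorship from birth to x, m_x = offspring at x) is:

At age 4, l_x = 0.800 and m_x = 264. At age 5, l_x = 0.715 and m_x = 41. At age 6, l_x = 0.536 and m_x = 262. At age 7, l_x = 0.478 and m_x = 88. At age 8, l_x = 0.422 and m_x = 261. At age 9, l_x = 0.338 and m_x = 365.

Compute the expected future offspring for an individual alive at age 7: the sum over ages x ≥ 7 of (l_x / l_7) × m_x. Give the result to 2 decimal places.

l_7 = 0.478. Conditional survival from age 7 to x is l_x / l_7.
  x=7: (0.478/0.478) × 88 = 88.0000
  x=8: (0.422/0.478) × 261 = 230.4226
  x=9: (0.338/0.478) × 365 = 258.0962
Sum = 88.0000 + 230.4226 + 258.0962 = 576.5188

576.52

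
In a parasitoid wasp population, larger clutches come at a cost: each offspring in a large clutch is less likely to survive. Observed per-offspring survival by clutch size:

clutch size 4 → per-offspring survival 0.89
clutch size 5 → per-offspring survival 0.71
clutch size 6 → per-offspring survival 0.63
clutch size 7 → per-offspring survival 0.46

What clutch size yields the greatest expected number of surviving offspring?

6

Expected surviving offspring = c × s(c):
  c=4: 4 × 0.89 = 3.560
  c=5: 5 × 0.71 = 3.550
  c=6: 6 × 0.63 = 3.780
  c=7: 7 × 0.46 = 3.220
Maximum at c = 6 (3.780 surviving offspring).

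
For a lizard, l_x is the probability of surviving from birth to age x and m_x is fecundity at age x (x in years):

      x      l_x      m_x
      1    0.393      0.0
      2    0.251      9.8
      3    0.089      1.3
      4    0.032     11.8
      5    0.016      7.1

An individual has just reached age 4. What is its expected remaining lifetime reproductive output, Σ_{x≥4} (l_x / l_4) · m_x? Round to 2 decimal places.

15.35

l_4 = 0.032. Conditional survival from age 4 to x is l_x / l_4.
  x=4: (0.032/0.032) × 11.8 = 11.8000
  x=5: (0.016/0.032) × 7.1 = 3.5500
Sum = 11.8000 + 3.5500 = 15.3500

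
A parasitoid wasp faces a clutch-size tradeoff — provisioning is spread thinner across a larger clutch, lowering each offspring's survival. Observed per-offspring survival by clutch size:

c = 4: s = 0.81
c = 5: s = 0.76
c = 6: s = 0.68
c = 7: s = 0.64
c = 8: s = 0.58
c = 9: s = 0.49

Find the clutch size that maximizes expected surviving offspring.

8

Expected surviving offspring = c × s(c):
  c=4: 4 × 0.81 = 3.240
  c=5: 5 × 0.76 = 3.800
  c=6: 6 × 0.68 = 4.080
  c=7: 7 × 0.64 = 4.480
  c=8: 8 × 0.58 = 4.640
  c=9: 9 × 0.49 = 4.410
Maximum at c = 8 (4.640 surviving offspring).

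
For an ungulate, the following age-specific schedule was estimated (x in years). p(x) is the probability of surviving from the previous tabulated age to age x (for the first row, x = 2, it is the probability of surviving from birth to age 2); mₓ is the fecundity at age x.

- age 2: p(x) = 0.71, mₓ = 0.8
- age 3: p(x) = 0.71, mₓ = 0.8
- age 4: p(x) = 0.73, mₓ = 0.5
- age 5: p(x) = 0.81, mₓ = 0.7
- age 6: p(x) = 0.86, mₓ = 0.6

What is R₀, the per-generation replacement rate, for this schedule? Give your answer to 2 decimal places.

Survivorship from birth: l_x = p_2·p_3·…·p_x.
  l_2 = 0.71000
  l_3 = 0.50410
  l_4 = 0.36799
  l_5 = 0.29807
  l_6 = 0.25634
R₀ = Σ l_x mₓ:
  age 2: 0.71000 × 0.8 = 0.5680
  age 3: 0.50410 × 0.8 = 0.4033
  age 4: 0.36799 × 0.5 = 0.1840
  age 5: 0.29807 × 0.7 = 0.2086
  age 6: 0.25634 × 0.6 = 0.1538
R₀ = 0.5680 + 0.4033 + 0.1840 + 0.2086 + 0.1538 = 1.5177

1.52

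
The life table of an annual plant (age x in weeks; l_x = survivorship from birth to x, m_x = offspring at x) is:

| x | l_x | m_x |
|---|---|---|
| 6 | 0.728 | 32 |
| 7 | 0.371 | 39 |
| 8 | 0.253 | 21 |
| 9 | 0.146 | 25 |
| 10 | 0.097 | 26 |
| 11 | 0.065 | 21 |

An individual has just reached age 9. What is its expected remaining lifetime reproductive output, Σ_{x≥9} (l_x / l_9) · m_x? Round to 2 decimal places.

l_9 = 0.146. Conditional survival from age 9 to x is l_x / l_9.
  x=9: (0.146/0.146) × 25 = 25.0000
  x=10: (0.097/0.146) × 26 = 17.2740
  x=11: (0.065/0.146) × 21 = 9.3493
Sum = 25.0000 + 17.2740 + 9.3493 = 51.6233

51.62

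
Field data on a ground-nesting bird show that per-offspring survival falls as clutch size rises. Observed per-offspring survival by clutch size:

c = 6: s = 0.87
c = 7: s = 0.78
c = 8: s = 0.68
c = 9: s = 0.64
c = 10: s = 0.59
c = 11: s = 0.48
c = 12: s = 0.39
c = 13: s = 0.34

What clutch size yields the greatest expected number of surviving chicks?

Expected surviving chicks = c × s(c):
  c=6: 6 × 0.87 = 5.220
  c=7: 7 × 0.78 = 5.460
  c=8: 8 × 0.68 = 5.440
  c=9: 9 × 0.64 = 5.760
  c=10: 10 × 0.59 = 5.900
  c=11: 11 × 0.48 = 5.280
  c=12: 12 × 0.39 = 4.680
  c=13: 13 × 0.34 = 4.420
Maximum at c = 10 (5.900 surviving chicks).

10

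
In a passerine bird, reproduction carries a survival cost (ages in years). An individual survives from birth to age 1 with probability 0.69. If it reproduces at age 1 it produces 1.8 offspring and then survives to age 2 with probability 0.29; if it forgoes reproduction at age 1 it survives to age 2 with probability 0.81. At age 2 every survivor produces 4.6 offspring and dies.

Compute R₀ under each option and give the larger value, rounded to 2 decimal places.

breed at age 1: R₀ = 0.69 × (1.8 + 0.29 × 4.6) = 0.69 × 3.1340 = 2.1625
delay to age 2: R₀ = 0.69 × (0.81 × 4.6) = 0.69 × 3.7260 = 2.5709
Higher: delay to age 2 (2.5709).

2.57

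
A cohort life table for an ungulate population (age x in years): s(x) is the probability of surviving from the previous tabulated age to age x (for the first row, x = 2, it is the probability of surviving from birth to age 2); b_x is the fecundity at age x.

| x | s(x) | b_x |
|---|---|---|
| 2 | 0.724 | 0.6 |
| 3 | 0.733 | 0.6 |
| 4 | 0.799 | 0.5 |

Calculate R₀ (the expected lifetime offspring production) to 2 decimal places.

0.96

Survivorship from birth: l_x = s_2·s_3·…·s_x.
  l_2 = 0.72400
  l_3 = 0.53069
  l_4 = 0.42402
R₀ = Σ l_x b_x:
  age 2: 0.72400 × 0.6 = 0.4344
  age 3: 0.53069 × 0.6 = 0.3184
  age 4: 0.42402 × 0.5 = 0.2120
R₀ = 0.4344 + 0.3184 + 0.2120 = 0.9648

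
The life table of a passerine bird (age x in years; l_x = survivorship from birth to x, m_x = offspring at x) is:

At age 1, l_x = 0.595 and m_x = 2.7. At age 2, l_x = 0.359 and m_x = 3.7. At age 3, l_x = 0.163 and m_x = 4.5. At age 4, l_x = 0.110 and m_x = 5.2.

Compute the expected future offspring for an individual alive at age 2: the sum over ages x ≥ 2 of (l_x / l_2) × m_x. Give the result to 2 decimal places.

l_2 = 0.359. Conditional survival from age 2 to x is l_x / l_2.
  x=2: (0.359/0.359) × 3.7 = 3.7000
  x=3: (0.163/0.359) × 4.5 = 2.0432
  x=4: (0.110/0.359) × 5.2 = 1.5933
Sum = 3.7000 + 2.0432 + 1.5933 = 7.3365

7.34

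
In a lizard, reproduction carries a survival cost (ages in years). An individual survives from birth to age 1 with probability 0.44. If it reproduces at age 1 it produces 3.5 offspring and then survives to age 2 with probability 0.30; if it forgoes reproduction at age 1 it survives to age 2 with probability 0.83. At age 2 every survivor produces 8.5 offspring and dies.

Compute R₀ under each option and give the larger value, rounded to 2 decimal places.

3.10

breed at age 1: R₀ = 0.44 × (3.5 + 0.30 × 8.5) = 0.44 × 6.0500 = 2.6620
delay to age 2: R₀ = 0.44 × (0.83 × 8.5) = 0.44 × 7.0550 = 3.1042
Higher: delay to age 2 (3.1042).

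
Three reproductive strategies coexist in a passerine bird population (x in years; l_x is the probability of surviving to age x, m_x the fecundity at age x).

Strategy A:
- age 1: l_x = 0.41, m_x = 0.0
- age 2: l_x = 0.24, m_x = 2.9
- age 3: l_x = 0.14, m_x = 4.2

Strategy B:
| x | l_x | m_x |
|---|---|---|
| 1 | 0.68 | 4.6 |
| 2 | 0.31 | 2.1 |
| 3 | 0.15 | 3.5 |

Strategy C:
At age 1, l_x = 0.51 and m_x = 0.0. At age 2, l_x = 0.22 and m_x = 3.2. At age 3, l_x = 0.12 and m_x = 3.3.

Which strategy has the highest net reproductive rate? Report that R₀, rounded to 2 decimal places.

4.30

Strategy A: R₀ = 0.41×0.0 + 0.24×2.9 + 0.14×4.2 = 1.2840
Strategy B: R₀ = 0.68×4.6 + 0.31×2.1 + 0.15×3.5 = 4.3040
Strategy C: R₀ = 0.51×0.0 + 0.22×3.2 + 0.12×3.3 = 1.1000
Highest R₀: strategy B with 4.3040.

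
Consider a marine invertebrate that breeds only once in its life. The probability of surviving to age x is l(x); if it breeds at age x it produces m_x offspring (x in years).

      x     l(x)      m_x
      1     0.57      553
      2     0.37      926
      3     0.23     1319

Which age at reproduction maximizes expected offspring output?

Expected offspring if breeding at age x = l(x) × m_x:
  age 1: 0.57 × 553 = 315.210
  age 2: 0.37 × 926 = 342.620
  age 3: 0.23 × 1319 = 303.370
Maximum at age 2 (342.620).

2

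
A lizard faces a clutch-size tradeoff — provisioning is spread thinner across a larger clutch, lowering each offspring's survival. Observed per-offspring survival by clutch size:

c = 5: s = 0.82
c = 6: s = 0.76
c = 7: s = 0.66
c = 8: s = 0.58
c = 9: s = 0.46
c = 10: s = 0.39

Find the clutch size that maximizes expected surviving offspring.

Expected surviving offspring = c × s(c):
  c=5: 5 × 0.82 = 4.100
  c=6: 6 × 0.76 = 4.560
  c=7: 7 × 0.66 = 4.620
  c=8: 8 × 0.58 = 4.640
  c=9: 9 × 0.46 = 4.140
  c=10: 10 × 0.39 = 3.900
Maximum at c = 8 (4.640 surviving offspring).

8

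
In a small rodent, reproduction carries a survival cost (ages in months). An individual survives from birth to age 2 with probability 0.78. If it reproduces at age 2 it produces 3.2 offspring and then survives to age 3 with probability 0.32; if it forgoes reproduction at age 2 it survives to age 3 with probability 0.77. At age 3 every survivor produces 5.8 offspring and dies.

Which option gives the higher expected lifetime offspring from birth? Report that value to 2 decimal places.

3.94

breed at age 2: R₀ = 0.78 × (3.2 + 0.32 × 5.8) = 0.78 × 5.0560 = 3.9437
delay to age 3: R₀ = 0.78 × (0.77 × 5.8) = 0.78 × 4.4660 = 3.4835
Higher: breed at age 2 (3.9437).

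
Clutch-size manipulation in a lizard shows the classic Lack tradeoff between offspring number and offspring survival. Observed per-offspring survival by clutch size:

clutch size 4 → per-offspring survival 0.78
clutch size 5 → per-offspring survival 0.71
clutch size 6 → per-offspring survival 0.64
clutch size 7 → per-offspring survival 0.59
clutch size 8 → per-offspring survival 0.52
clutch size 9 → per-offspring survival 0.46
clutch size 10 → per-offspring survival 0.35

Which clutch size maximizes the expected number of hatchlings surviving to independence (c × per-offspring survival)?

Expected hatchlings surviving to independence = c × s(c):
  c=4: 4 × 0.78 = 3.120
  c=5: 5 × 0.71 = 3.550
  c=6: 6 × 0.64 = 3.840
  c=7: 7 × 0.59 = 4.130
  c=8: 8 × 0.52 = 4.160
  c=9: 9 × 0.46 = 4.140
  c=10: 10 × 0.35 = 3.500
Maximum at c = 8 (4.160 hatchlings surviving to independence).

8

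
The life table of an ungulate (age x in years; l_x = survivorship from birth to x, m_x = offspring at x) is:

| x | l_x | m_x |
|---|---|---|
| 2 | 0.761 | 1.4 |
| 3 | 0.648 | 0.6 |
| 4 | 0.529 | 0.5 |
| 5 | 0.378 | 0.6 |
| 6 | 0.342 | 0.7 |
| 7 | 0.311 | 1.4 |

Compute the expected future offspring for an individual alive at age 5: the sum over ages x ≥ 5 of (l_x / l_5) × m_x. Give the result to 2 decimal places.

l_5 = 0.378. Conditional survival from age 5 to x is l_x / l_5.
  x=5: (0.378/0.378) × 0.6 = 0.6000
  x=6: (0.342/0.378) × 0.7 = 0.6333
  x=7: (0.311/0.378) × 1.4 = 1.1519
Sum = 0.6000 + 0.6333 + 1.1519 = 2.3852

2.39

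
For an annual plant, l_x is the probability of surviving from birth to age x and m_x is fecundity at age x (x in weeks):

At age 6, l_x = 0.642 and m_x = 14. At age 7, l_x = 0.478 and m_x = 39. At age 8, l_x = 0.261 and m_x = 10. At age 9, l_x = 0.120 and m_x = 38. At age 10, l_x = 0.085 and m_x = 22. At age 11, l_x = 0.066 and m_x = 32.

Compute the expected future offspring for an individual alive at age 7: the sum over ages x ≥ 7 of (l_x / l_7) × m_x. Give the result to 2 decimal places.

l_7 = 0.478. Conditional survival from age 7 to x is l_x / l_7.
  x=7: (0.478/0.478) × 39 = 39.0000
  x=8: (0.261/0.478) × 10 = 5.4603
  x=9: (0.120/0.478) × 38 = 9.5397
  x=10: (0.085/0.478) × 22 = 3.9121
  x=11: (0.066/0.478) × 32 = 4.4184
Sum = 39.0000 + 5.4603 + 9.5397 + 3.9121 + 4.4184 = 62.3305

62.33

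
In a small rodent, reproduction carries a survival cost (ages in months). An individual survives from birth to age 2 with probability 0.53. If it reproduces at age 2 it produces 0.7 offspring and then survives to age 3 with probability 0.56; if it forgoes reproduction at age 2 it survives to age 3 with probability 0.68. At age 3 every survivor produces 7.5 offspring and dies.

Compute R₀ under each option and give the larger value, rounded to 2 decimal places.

breed at age 2: R₀ = 0.53 × (0.7 + 0.56 × 7.5) = 0.53 × 4.9000 = 2.5970
delay to age 3: R₀ = 0.53 × (0.68 × 7.5) = 0.53 × 5.1000 = 2.7030
Higher: delay to age 3 (2.7030).

2.70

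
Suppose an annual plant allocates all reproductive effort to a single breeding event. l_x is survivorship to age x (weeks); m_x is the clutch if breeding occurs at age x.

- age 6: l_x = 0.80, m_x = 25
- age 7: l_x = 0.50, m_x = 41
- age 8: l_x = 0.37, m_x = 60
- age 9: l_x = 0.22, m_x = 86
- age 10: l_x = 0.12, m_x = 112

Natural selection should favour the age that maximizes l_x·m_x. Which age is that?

Expected offspring if breeding at age x = l_x × m_x:
  age 6: 0.80 × 25 = 20.000
  age 7: 0.50 × 41 = 20.500
  age 8: 0.37 × 60 = 22.200
  age 9: 0.22 × 86 = 18.920
  age 10: 0.12 × 112 = 13.440
Maximum at age 8 (22.200).

8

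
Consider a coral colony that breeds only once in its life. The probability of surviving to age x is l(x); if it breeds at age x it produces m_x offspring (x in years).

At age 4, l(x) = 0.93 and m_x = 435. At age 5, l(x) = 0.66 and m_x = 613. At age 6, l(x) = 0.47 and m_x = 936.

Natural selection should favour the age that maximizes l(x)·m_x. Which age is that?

Expected offspring if breeding at age x = l(x) × m_x:
  age 4: 0.93 × 435 = 404.550
  age 5: 0.66 × 613 = 404.580
  age 6: 0.47 × 936 = 439.920
Maximum at age 6 (439.920).

6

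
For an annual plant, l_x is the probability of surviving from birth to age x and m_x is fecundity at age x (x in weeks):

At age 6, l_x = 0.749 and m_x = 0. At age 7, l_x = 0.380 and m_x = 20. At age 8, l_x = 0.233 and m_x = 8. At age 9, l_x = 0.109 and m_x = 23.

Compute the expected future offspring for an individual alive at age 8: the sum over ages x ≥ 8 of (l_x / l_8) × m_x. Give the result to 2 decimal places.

18.76

l_8 = 0.233. Conditional survival from age 8 to x is l_x / l_8.
  x=8: (0.233/0.233) × 8 = 8.0000
  x=9: (0.109/0.233) × 23 = 10.7597
Sum = 8.0000 + 10.7597 = 18.7597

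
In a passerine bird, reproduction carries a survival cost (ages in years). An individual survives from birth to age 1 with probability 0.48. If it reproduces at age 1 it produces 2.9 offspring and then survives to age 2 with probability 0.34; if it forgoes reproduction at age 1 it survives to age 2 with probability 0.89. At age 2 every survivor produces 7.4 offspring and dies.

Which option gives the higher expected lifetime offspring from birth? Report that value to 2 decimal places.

3.16

breed at age 1: R₀ = 0.48 × (2.9 + 0.34 × 7.4) = 0.48 × 5.4160 = 2.5997
delay to age 2: R₀ = 0.48 × (0.89 × 7.4) = 0.48 × 6.5860 = 3.1613
Higher: delay to age 2 (3.1613).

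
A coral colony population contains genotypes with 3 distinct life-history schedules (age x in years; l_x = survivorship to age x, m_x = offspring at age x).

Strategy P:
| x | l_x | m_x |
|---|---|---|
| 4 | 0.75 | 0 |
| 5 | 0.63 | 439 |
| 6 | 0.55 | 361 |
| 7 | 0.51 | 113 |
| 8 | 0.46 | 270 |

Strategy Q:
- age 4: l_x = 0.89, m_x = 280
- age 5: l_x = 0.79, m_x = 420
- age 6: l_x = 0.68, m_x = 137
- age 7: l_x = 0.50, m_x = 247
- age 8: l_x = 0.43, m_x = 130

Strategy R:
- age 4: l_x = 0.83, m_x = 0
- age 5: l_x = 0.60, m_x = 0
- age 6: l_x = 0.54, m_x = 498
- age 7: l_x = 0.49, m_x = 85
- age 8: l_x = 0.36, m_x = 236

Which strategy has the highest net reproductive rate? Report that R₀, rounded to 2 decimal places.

Strategy P: R₀ = 0.75×0 + 0.63×439 + 0.55×361 + 0.51×113 + 0.46×270 = 656.9500
Strategy Q: R₀ = 0.89×280 + 0.79×420 + 0.68×137 + 0.50×247 + 0.43×130 = 853.5600
Strategy R: R₀ = 0.83×0 + 0.60×0 + 0.54×498 + 0.49×85 + 0.36×236 = 395.5300
Highest R₀: strategy Q with 853.5600.

853.56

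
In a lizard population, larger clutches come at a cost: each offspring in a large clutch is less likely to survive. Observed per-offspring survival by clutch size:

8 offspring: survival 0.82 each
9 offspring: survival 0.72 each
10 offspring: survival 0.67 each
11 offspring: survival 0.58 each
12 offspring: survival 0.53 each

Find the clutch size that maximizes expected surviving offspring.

10

Expected surviving offspring = c × s(c):
  c=8: 8 × 0.82 = 6.560
  c=9: 9 × 0.72 = 6.480
  c=10: 10 × 0.67 = 6.700
  c=11: 11 × 0.58 = 6.380
  c=12: 12 × 0.53 = 6.360
Maximum at c = 10 (6.700 surviving offspring).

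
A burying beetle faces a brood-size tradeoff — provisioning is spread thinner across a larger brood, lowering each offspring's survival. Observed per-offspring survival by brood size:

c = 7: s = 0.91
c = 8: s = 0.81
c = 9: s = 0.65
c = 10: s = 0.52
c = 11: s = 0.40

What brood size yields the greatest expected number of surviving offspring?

8

Expected surviving offspring = c × s(c):
  c=7: 7 × 0.91 = 6.370
  c=8: 8 × 0.81 = 6.480
  c=9: 9 × 0.65 = 5.850
  c=10: 10 × 0.52 = 5.200
  c=11: 11 × 0.40 = 4.400
Maximum at c = 8 (6.480 surviving offspring).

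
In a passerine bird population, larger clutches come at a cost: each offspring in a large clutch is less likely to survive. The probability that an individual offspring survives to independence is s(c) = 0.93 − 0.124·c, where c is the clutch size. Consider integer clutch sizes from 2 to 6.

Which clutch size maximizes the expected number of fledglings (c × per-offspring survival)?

Expected fledglings = c × s(c):
  c=2: 2 × 0.682 = 1.364
  c=3: 3 × 0.558 = 1.674
  c=4: 4 × 0.434 = 1.736
  c=5: 5 × 0.310 = 1.550
  c=6: 6 × 0.186 = 1.116
Maximum at c = 4 (1.736 fledglings).

4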